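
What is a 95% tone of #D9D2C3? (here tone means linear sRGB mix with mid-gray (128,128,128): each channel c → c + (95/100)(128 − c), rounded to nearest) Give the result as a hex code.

#848483

#D9D2C3 is rgb(217, 210, 195).
Lerp each channel 95% toward 128:
  R: 217 + 0.95×(128−217) = 217 − 84.55 = 132.45 → 132
  G: 210 + 0.95×(128−210) = 210 − 77.9 = 132.1 → 132
  B: 195 − 63.65 = 131.35 → 131
rgb(132, 132, 131) = #848483.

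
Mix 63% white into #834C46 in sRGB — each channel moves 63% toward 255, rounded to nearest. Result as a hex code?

#834C46 is rgb(131, 76, 70).
Per channel, c → c + 0.63(255 − c):
  R: 131 + 78.12 = 209.12 → 209
  G: 76 + 0.63×(255−76) = 76 + 112.77 = 188.77 → 189
  B: 70 + 116.55 = 186.55 → 187
rgb(209, 189, 187) = #D1BDBB.

#D1BDBB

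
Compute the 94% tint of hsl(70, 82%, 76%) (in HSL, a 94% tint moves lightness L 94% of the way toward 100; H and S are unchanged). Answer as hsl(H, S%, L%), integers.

hsl(70, 82%, 99%)

L moves 94% from 76 toward 100: 76 + 22.56 = 98.56 → 99.
H and S are unchanged.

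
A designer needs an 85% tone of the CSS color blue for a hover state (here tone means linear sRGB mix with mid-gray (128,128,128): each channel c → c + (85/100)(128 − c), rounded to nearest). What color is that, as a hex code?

#6d6d93

CSS blue is rgb(0, 0, 255).
Per channel, c → c + 0.85(128 − c):
  R: 0 + 108.8 = 108.8 → 109
  G: 0 + 108.8 = 108.8 → 109
  B: 255 + 0.85×(128−255) = 255 − 107.95 = 147.05 → 147
rgb(109, 109, 147) = #6d6d93.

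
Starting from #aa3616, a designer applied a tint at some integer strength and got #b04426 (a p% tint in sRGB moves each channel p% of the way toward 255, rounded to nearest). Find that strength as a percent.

7%

#aa3616 is rgb(170, 54, 22); #b04426 is rgb(176, 68, 38).
On the B channel (widest range): 38 ≈ 22 + (p/100)(255 − 22), so p ≈ 100×(38 − 22)/(255 − 22) = 1600/233 = 6.87.
p = 7 reproduces all three channels after rounding.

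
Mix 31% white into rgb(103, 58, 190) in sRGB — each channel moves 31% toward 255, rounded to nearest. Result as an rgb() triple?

rgb(150, 119, 210)

Per channel, c → c + 0.31(255 − c):
  R: 103 + 47.12 = 150.12 → 150
  G: 58 + 0.31×(255−58) = 58 + 61.07 = 119.07 → 119
  B: 190 + 0.31×(255−190) = 190 + 20.15 = 210.15 → 210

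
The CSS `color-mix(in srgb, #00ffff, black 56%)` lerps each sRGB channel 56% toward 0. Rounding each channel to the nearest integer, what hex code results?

#007070

#00ffff is rgb(0, 255, 255).
Lerp each channel 56% toward 0:
  R: 0 + 0.56×(0−0) = 0 + 0 = 0 → 0
  G: 255 − 142.8 = 112.2 → 112
  B: 255 − 142.8 = 112.2 → 112
rgb(0, 112, 112) = #007070.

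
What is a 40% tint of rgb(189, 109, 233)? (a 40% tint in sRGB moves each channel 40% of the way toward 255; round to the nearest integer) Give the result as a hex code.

Per channel, c → c + 0.4(255 − c):
  R: 189 + 0.4×(255−189) = 189 + 26.4 = 215.4 → 215
  G: 109 + 58.4 = 167.4 → 167
  B: 233 + 0.4×(255−233) = 233 + 8.8 = 241.8 → 242
rgb(215, 167, 242) = #D7A7F2.

#D7A7F2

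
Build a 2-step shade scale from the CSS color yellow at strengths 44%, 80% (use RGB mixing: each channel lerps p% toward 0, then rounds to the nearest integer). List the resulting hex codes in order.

CSS yellow is rgb(255, 255, 0).
44%: (255 − 112.2 = 142.8→143, 255 − 112.2 = 142.8→143, 0→0) → #8F8F00
80%: (255 − 204 = 51→51, 255 − 204 = 51→51, 0→0) → #333300

#8F8F00, #333300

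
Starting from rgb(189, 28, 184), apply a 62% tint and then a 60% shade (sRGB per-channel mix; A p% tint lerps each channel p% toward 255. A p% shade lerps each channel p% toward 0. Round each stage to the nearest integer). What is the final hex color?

Lerp each channel 62% toward 255:
  R: 189 + 0.62×(255−189) = 189 + 40.92 = 229.92 → 230
  G: 28 + 0.62×(255−28) = 28 + 140.74 = 168.74 → 169
  B: 184 + 0.62×(255−184) = 184 + 44.02 = 228.02 → 228
After the tint: rgb(230, 169, 228) = #e6a9e4.
A 60% shade moves each channel 60% toward 0:
  R: 230 + 0.6×(0−230) = 230 − 138 = 92 → 92
  G: 169 + 0.6×(0−169) = 169 − 101.4 = 67.6 → 68
  B: 228 + 0.6×(0−228) = 228 − 136.8 = 91.2 → 91
rgb(92, 68, 91) = #5c445b.

#5c445b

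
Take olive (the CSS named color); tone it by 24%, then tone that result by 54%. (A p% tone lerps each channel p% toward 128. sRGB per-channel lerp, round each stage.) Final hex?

#808053

CSS olive is rgb(128, 128, 0).
A 24% tone moves each channel 24% toward 128:
  R: 128 + 0.24×(128−128) = 128 + 0 = 128 → 128
  G: 128 + 0.24×(128−128) = 128 + 0 = 128 → 128
  B: 0 + 30.72 = 30.72 → 31
After the tone: rgb(128, 128, 31) = #80801F.
Per channel, c → c + 0.54(128 − c):
  R: 128 + 0.54×(128−128) = 128 + 0 = 128 → 128
  G: 128 + 0 = 128 → 128
  B: 31 + 0.54×(128−31) = 31 + 52.38 = 83.38 → 83
rgb(128, 128, 83) = #808053.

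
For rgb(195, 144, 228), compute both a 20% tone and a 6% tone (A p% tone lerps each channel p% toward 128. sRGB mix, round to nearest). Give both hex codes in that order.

#B68DD0, #BF8FDE

20% tone:
  R: 195 − 13.4 = 181.6 → 182
  G: 144 + 0.2×(128−144) = 144 − 3.2 = 140.8 → 141
  B: 228 + 0.2×(128−228) = 228 − 20 = 208 → 208
  → #B68DD0
6% tone:
  R: 195 + 0.06×(128−195) = 195 − 4.02 = 190.98 → 191
  G: 144 + 0.06×(128−144) = 144 − 0.96 = 143.04 → 143
  B: 228 − 6 = 222 → 222
  → #BF8FDE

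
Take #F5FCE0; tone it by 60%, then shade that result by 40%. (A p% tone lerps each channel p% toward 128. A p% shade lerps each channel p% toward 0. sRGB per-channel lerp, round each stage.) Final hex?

#F5FCE0 is rgb(245, 252, 224).
Lerp each channel 60% toward 128:
  R: 245 − 70.2 = 174.8 → 175
  G: 252 − 74.4 = 177.6 → 178
  B: 224 + 0.6×(128−224) = 224 − 57.6 = 166.4 → 166
After the tone: rgb(175, 178, 166) = #AFB2A6.
Per channel, c → c + 0.4(0 − c):
  R: 175 + 0.4×(0−175) = 175 − 70 = 105 → 105
  G: 178 − 71.2 = 106.8 → 107
  B: 166 + 0.4×(0−166) = 166 − 66.4 = 99.6 → 100
rgb(105, 107, 100) = #696B64.

#696B64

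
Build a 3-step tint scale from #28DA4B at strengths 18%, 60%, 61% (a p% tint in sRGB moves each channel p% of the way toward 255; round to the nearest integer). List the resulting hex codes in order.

#4FE16B, #A9F0B7, #ABF1B9

#28DA4B is rgb(40, 218, 75).
18%: (40 + 38.7 = 78.7→79, 218 + 6.66 = 224.66→225, 75 + 32.4 = 107.4→107) → #4FE16B
60%: (40 + 129 = 169→169, 218 + 22.2 = 240.2→240, 75 + 108 = 183→183) → #A9F0B7
61%: (40 + 131.15 = 171.15→171, 218 + 22.57 = 240.57→241, 75 + 109.8 = 184.8→185) → #ABF1B9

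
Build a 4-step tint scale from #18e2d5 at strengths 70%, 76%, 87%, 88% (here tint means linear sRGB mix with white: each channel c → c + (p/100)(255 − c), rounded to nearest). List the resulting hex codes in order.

#18e2d5 is rgb(24, 226, 213).
70%: (24 + 161.7 = 185.7→186, 226 + 20.3 = 246.3→246, 213 + 29.4 = 242.4→242) → #baf6f2
76%: (24 + 175.56 = 199.56→200, 226 + 22.04 = 248.04→248, 213 + 31.92 = 244.92→245) → #c8f8f5
87%: (24 + 200.97 = 224.97→225, 226 + 25.23 = 251.23→251, 213 + 36.54 = 249.54→250) → #e1fbfa
88%: (24 + 203.28 = 227.28→227, 226 + 25.52 = 251.52→252, 213 + 36.96 = 249.96→250) → #e3fcfa

#baf6f2, #c8f8f5, #e1fbfa, #e3fcfa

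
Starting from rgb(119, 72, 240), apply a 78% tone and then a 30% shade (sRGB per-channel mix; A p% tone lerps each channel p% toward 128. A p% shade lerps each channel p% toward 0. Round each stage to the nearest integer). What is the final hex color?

Per channel, c → c + 0.78(128 − c):
  R: 119 + 7.02 = 126.02 → 126
  G: 72 + 0.78×(128−72) = 72 + 43.68 = 115.68 → 116
  B: 240 − 87.36 = 152.64 → 153
After the tone: rgb(126, 116, 153) = #7E7499.
Per channel, c → c + 0.3(0 − c):
  R: 126 − 37.8 = 88.2 → 88
  G: 116 − 34.8 = 81.2 → 81
  B: 153 + 0.3×(0−153) = 153 − 45.9 = 107.1 → 107
rgb(88, 81, 107) = #58516B.

#58516B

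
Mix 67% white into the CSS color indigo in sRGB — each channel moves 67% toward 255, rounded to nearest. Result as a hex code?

CSS indigo is rgb(75, 0, 130).
Per channel, c → c + 0.67(255 − c):
  R: 75 + 0.67×(255−75) = 75 + 120.6 = 195.6 → 196
  G: 0 + 0.67×(255−0) = 0 + 170.85 = 170.85 → 171
  B: 130 + 83.75 = 213.75 → 214
rgb(196, 171, 214) = #C4ABD6.

#C4ABD6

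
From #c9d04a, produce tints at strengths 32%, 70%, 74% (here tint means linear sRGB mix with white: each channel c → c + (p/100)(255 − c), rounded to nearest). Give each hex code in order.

#dadf84, #eff1c9, #f1f3d0

#c9d04a is rgb(201, 208, 74).
32%: (201 + 17.28 = 218.28→218, 208 + 15.04 = 223.04→223, 74 + 57.92 = 131.92→132) → #dadf84
70%: (201 + 37.8 = 238.8→239, 208 + 32.9 = 240.9→241, 74 + 126.7 = 200.7→201) → #eff1c9
74%: (201 + 39.96 = 240.96→241, 208 + 34.78 = 242.78→243, 74 + 133.94 = 207.94→208) → #f1f3d0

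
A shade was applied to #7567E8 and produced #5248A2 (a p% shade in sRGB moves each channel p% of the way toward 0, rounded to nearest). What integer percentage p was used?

#7567E8 is rgb(117, 103, 232); #5248A2 is rgb(82, 72, 162).
On the B channel (widest range): 162 ≈ 232 + (p/100)(0 − 232), so p ≈ 100×(162 − 232)/(0 − 232) = -7000/-232 = 30.17.
p = 30 reproduces all three channels after rounding.

30%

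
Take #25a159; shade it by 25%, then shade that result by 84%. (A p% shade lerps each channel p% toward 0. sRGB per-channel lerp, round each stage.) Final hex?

#25a159 is rgb(37, 161, 89).
Lerp each channel 25% toward 0:
  R: 37 + 0.25×(0−37) = 37 − 9.25 = 27.75 → 28
  G: 161 + 0.25×(0−161) = 161 − 40.25 = 120.75 → 121
  B: 89 + 0.25×(0−89) = 89 − 22.25 = 66.75 → 67
After the shade: rgb(28, 121, 67) = #1c7943.
An 84% shade moves each channel 84% toward 0:
  R: 28 − 23.52 = 4.48 → 4
  G: 121 + 0.84×(0−121) = 121 − 101.64 = 19.36 → 19
  B: 67 + 0.84×(0−67) = 67 − 56.28 = 10.72 → 11
rgb(4, 19, 11) = #04130b.

#04130b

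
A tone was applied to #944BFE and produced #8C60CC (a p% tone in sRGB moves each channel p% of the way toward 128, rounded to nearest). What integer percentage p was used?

#944BFE is rgb(148, 75, 254); #8C60CC is rgb(140, 96, 204).
On the B channel (widest range): 204 ≈ 254 + (p/100)(128 − 254), so p ≈ 100×(204 − 254)/(128 − 254) = -5000/-126 = 39.68.
p = 40 reproduces all three channels after rounding.

40%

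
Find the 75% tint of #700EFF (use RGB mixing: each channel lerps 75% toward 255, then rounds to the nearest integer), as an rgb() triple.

#700EFF is rgb(112, 14, 255).
Lerp each channel 75% toward 255:
  R: 112 + 0.75×(255−112) = 112 + 107.25 = 219.25 → 219
  G: 14 + 180.75 = 194.75 → 195
  B: 255 + 0.75×(255−255) = 255 + 0 = 255 → 255

rgb(219, 195, 255)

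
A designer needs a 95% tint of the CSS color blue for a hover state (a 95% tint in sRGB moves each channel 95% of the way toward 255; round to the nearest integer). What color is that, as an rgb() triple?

rgb(242, 242, 255)

CSS blue is rgb(0, 0, 255).
Per channel, c → c + 0.95(255 − c):
  R: 0 + 0.95×(255−0) = 0 + 242.25 = 242.25 → 242
  G: 0 + 0.95×(255−0) = 0 + 242.25 = 242.25 → 242
  B: 255 + 0.95×(255−255) = 255 + 0 = 255 → 255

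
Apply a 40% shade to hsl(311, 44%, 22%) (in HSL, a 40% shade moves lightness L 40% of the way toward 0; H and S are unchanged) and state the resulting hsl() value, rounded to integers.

hsl(311, 44%, 13%)

L moves 40% from 22 toward 0: 22 − 8.8 = 13.2 → 13.
H and S are unchanged.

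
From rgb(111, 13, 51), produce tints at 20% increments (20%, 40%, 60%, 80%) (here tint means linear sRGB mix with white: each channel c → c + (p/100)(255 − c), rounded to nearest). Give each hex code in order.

#8C3D5C, #A96E85, #C59EAD, #E2CFD6

20%: (111 + 28.8 = 139.8→140, 13 + 48.4 = 61.4→61, 51 + 40.8 = 91.8→92) → #8C3D5C
40%: (111 + 57.6 = 168.6→169, 13 + 96.8 = 109.8→110, 51 + 81.6 = 132.6→133) → #A96E85
60%: (111 + 86.4 = 197.4→197, 13 + 145.2 = 158.2→158, 51 + 122.4 = 173.4→173) → #C59EAD
80%: (111 + 115.2 = 226.2→226, 13 + 193.6 = 206.6→207, 51 + 163.2 = 214.2→214) → #E2CFD6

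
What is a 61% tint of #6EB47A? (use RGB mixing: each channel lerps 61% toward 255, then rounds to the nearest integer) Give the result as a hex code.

#C6E2CB

#6EB47A is rgb(110, 180, 122).
Lerp each channel 61% toward 255:
  R: 110 + 88.45 = 198.45 → 198
  G: 180 + 45.75 = 225.75 → 226
  B: 122 + 0.61×(255−122) = 122 + 81.13 = 203.13 → 203
rgb(198, 226, 203) = #C6E2CB.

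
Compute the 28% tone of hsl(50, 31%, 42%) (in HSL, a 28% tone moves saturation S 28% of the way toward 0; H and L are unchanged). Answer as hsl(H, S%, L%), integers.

hsl(50, 22%, 42%)

S moves 28% from 31 toward 0: 31 − 8.68 = 22.32 → 22.
H and L are unchanged.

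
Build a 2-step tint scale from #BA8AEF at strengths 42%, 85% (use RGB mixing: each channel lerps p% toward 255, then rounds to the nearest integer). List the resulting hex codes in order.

#BA8AEF is rgb(186, 138, 239).
42%: (186 + 28.98 = 214.98→215, 138 + 49.14 = 187.14→187, 239 + 6.72 = 245.72→246) → #D7BBF6
85%: (186 + 58.65 = 244.65→245, 138 + 99.45 = 237.45→237, 239 + 13.6 = 252.6→253) → #F5EDFD

#D7BBF6, #F5EDFD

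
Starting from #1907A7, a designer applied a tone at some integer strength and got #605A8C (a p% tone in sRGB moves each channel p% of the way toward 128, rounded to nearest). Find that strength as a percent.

69%

#1907A7 is rgb(25, 7, 167); #605A8C is rgb(96, 90, 140).
On the G channel (widest range): 90 ≈ 7 + (p/100)(128 − 7), so p ≈ 100×(90 − 7)/(128 − 7) = 8300/121 = 68.60.
p = 69 reproduces all three channels after rounding.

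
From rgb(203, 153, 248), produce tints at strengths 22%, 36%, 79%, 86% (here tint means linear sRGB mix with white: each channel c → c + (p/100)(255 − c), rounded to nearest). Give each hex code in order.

#d6affa, #debefb, #f4eafe, #f8f1fe

22%: (203 + 11.44 = 214.44→214, 153 + 22.44 = 175.44→175, 248 + 1.54 = 249.54→250) → #d6affa
36%: (203 + 18.72 = 221.72→222, 153 + 36.72 = 189.72→190, 248 + 2.52 = 250.52→251) → #debefb
79%: (203 + 41.08 = 244.08→244, 153 + 80.58 = 233.58→234, 248 + 5.53 = 253.53→254) → #f4eafe
86%: (203 + 44.72 = 247.72→248, 153 + 87.72 = 240.72→241, 248 + 6.02 = 254.02→254) → #f8f1fe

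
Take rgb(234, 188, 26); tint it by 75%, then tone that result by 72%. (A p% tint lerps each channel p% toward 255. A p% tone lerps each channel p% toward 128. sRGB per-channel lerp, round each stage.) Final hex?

#A29F94

Per channel, c → c + 0.75(255 − c):
  R: 234 + 0.75×(255−234) = 234 + 15.75 = 249.75 → 250
  G: 188 + 0.75×(255−188) = 188 + 50.25 = 238.25 → 238
  B: 26 + 0.75×(255−26) = 26 + 171.75 = 197.75 → 198
After the tint: rgb(250, 238, 198) = #FAEEC6.
A 72% tone moves each channel 72% toward 128:
  R: 250 + 0.72×(128−250) = 250 − 87.84 = 162.16 → 162
  G: 238 + 0.72×(128−238) = 238 − 79.2 = 158.8 → 159
  B: 198 − 50.4 = 147.6 → 148
rgb(162, 159, 148) = #A29F94.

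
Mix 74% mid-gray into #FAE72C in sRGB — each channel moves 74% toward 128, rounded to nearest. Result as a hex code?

#A09B6A

#FAE72C is rgb(250, 231, 44).
Per channel, c → c + 0.74(128 − c):
  R: 250 − 90.28 = 159.72 → 160
  G: 231 + 0.74×(128−231) = 231 − 76.22 = 154.78 → 155
  B: 44 + 0.74×(128−44) = 44 + 62.16 = 106.16 → 106
rgb(160, 155, 106) = #A09B6A.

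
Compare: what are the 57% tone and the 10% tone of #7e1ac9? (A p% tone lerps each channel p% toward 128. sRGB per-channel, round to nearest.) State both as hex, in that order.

#7e1ac9 is rgb(126, 26, 201).
57% tone:
  R: 126 + 0.57×(128−126) = 126 + 1.14 = 127.14 → 127
  G: 26 + 0.57×(128−26) = 26 + 58.14 = 84.14 → 84
  B: 201 + 0.57×(128−201) = 201 − 41.61 = 159.39 → 159
  → #7f549f
10% tone:
  R: 126 + 0.1×(128−126) = 126 + 0.2 = 126.2 → 126
  G: 26 + 0.1×(128−26) = 26 + 10.2 = 36.2 → 36
  B: 201 + 0.1×(128−201) = 201 − 7.3 = 193.7 → 194
  → #7e24c2

#7f549f, #7e24c2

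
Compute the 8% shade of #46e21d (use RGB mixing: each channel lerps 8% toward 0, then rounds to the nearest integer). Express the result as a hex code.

#46e21d is rgb(70, 226, 29).
Lerp each channel 8% toward 0:
  R: 70 + 0.08×(0−70) = 70 − 5.6 = 64.4 → 64
  G: 226 + 0.08×(0−226) = 226 − 18.08 = 207.92 → 208
  B: 29 − 2.32 = 26.68 → 27
rgb(64, 208, 27) = #40d01b.

#40d01b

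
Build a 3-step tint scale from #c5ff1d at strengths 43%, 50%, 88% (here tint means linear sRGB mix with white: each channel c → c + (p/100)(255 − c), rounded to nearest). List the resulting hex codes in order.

#deff7e, #e2ff8e, #f8ffe4

#c5ff1d is rgb(197, 255, 29).
43%: (197 + 24.94 = 221.94→222, 255→255, 29 + 97.18 = 126.18→126) → #deff7e
50%: (197 + 29 = 226→226, 255→255, 29 + 113 = 142→142) → #e2ff8e
88%: (197 + 51.04 = 248.04→248, 255→255, 29 + 198.88 = 227.88→228) → #f8ffe4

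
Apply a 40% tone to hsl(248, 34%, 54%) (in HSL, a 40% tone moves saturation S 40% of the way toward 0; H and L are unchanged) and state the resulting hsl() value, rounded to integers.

S moves 40% from 34 toward 0: 34 − 13.6 = 20.4 → 20.
H and L are unchanged.

hsl(248, 20%, 54%)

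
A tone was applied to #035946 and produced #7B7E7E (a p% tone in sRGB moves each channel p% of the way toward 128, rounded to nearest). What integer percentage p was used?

#035946 is rgb(3, 89, 70); #7B7E7E is rgb(123, 126, 126).
On the R channel (widest range): 123 ≈ 3 + (p/100)(128 − 3), so p ≈ 100×(123 − 3)/(128 − 3) = 12000/125 = 96.00.
p = 96 reproduces all three channels after rounding.

96%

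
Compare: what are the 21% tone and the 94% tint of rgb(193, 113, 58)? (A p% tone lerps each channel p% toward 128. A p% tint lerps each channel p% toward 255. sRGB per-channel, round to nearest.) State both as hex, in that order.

#B37449, #FBF6F3

21% tone:
  R: 193 + 0.21×(128−193) = 193 − 13.65 = 179.35 → 179
  G: 113 + 3.15 = 116.15 → 116
  B: 58 + 0.21×(128−58) = 58 + 14.7 = 72.7 → 73
  → #B37449
94% tint:
  R: 193 + 0.94×(255−193) = 193 + 58.28 = 251.28 → 251
  G: 113 + 0.94×(255−113) = 113 + 133.48 = 246.48 → 246
  B: 58 + 185.18 = 243.18 → 243
  → #FBF6F3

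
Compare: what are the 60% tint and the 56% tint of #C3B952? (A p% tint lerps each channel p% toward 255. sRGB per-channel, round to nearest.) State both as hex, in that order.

#C3B952 is rgb(195, 185, 82).
60% tint:
  R: 195 + 0.6×(255−195) = 195 + 36 = 231 → 231
  G: 185 + 42 = 227 → 227
  B: 82 + 0.6×(255−82) = 82 + 103.8 = 185.8 → 186
  → #E7E3BA
56% tint:
  R: 195 + 33.6 = 228.6 → 229
  G: 185 + 0.56×(255−185) = 185 + 39.2 = 224.2 → 224
  B: 82 + 96.88 = 178.88 → 179
  → #E5E0B3

#E7E3BA, #E5E0B3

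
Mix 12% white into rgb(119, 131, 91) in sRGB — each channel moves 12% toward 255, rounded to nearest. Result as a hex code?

A 12% tint moves each channel 12% toward 255:
  R: 119 + 16.32 = 135.32 → 135
  G: 131 + 0.12×(255−131) = 131 + 14.88 = 145.88 → 146
  B: 91 + 0.12×(255−91) = 91 + 19.68 = 110.68 → 111
rgb(135, 146, 111) = #87926F.

#87926F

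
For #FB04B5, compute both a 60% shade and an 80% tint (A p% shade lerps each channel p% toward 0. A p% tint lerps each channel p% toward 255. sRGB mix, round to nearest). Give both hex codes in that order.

#FB04B5 is rgb(251, 4, 181).
60% shade:
  R: 251 + 0.6×(0−251) = 251 − 150.6 = 100.4 → 100
  G: 4 − 2.4 = 1.6 → 2
  B: 181 + 0.6×(0−181) = 181 − 108.6 = 72.4 → 72
  → #640248
80% tint:
  R: 251 + 3.2 = 254.2 → 254
  G: 4 + 200.8 = 204.8 → 205
  B: 181 + 0.8×(255−181) = 181 + 59.2 = 240.2 → 240
  → #FECDF0

#640248, #FECDF0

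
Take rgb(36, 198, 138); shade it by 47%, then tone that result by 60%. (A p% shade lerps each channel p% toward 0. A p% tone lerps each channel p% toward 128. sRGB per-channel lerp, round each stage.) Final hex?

Per channel, c → c + 0.47(0 − c):
  R: 36 + 0.47×(0−36) = 36 − 16.92 = 19.08 → 19
  G: 198 − 93.06 = 104.94 → 105
  B: 138 + 0.47×(0−138) = 138 − 64.86 = 73.14 → 73
After the shade: rgb(19, 105, 73) = #136949.
Per channel, c → c + 0.6(128 − c):
  R: 19 + 0.6×(128−19) = 19 + 65.4 = 84.4 → 84
  G: 105 + 0.6×(128−105) = 105 + 13.8 = 118.8 → 119
  B: 73 + 0.6×(128−73) = 73 + 33 = 106 → 106
rgb(84, 119, 106) = #54776A.

#54776A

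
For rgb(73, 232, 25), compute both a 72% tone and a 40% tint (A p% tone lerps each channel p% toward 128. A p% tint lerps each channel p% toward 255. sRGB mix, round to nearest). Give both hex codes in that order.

#719D63, #92F175

72% tone:
  R: 73 + 0.72×(128−73) = 73 + 39.6 = 112.6 → 113
  G: 232 − 74.88 = 157.12 → 157
  B: 25 + 0.72×(128−25) = 25 + 74.16 = 99.16 → 99
  → #719D63
40% tint:
  R: 73 + 72.8 = 145.8 → 146
  G: 232 + 0.4×(255−232) = 232 + 9.2 = 241.2 → 241
  B: 25 + 0.4×(255−25) = 25 + 92 = 117 → 117
  → #92F175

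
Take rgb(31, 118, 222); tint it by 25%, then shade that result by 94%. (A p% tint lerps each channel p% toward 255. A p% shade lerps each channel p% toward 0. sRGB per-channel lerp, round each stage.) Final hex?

#05090E

Per channel, c → c + 0.25(255 − c):
  R: 31 + 0.25×(255−31) = 31 + 56 = 87 → 87
  G: 118 + 0.25×(255−118) = 118 + 34.25 = 152.25 → 152
  B: 222 + 8.25 = 230.25 → 230
After the tint: rgb(87, 152, 230) = #5798E6.
A 94% shade moves each channel 94% toward 0:
  R: 87 + 0.94×(0−87) = 87 − 81.78 = 5.22 → 5
  G: 152 + 0.94×(0−152) = 152 − 142.88 = 9.12 → 9
  B: 230 + 0.94×(0−230) = 230 − 216.2 = 13.8 → 14
rgb(5, 9, 14) = #05090E.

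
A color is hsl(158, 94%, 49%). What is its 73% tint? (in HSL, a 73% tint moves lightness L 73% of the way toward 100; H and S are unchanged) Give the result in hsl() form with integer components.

L moves 73% from 49 toward 100: 49 + 37.23 = 86.23 → 86.
H and S are unchanged.

hsl(158, 94%, 86%)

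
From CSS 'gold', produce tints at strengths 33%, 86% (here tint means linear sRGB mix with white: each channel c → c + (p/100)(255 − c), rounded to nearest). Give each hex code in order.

#FFE454, #FFF9DB

CSS gold is rgb(255, 215, 0).
33%: (255→255, 215 + 13.2 = 228.2→228, 0 + 84.15 = 84.15→84) → #FFE454
86%: (255→255, 215 + 34.4 = 249.4→249, 0 + 219.3 = 219.3→219) → #FFF9DB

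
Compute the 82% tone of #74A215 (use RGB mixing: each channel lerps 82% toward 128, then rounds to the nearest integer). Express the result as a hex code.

#74A215 is rgb(116, 162, 21).
Lerp each channel 82% toward 128:
  R: 116 + 0.82×(128−116) = 116 + 9.84 = 125.84 → 126
  G: 162 + 0.82×(128−162) = 162 − 27.88 = 134.12 → 134
  B: 21 + 0.82×(128−21) = 21 + 87.74 = 108.74 → 109
rgb(126, 134, 109) = #7E866D.

#7E866D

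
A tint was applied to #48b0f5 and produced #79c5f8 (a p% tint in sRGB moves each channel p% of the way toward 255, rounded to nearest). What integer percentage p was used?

27%

#48b0f5 is rgb(72, 176, 245); #79c5f8 is rgb(121, 197, 248).
On the R channel (widest range): 121 ≈ 72 + (p/100)(255 − 72), so p ≈ 100×(121 − 72)/(255 − 72) = 4900/183 = 26.78.
p = 27 reproduces all three channels after rounding.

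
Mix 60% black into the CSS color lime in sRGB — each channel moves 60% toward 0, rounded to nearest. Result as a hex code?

#006600

CSS lime is rgb(0, 255, 0).
A 60% shade moves each channel 60% toward 0:
  R: 0 + 0.6×(0−0) = 0 + 0 = 0 → 0
  G: 255 + 0.6×(0−255) = 255 − 153 = 102 → 102
  B: 0 + 0.6×(0−0) = 0 + 0 = 0 → 0
rgb(0, 102, 0) = #006600.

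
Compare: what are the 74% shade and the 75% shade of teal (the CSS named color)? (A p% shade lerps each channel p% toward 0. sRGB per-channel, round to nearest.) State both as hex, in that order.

#002121, #002020

CSS teal is rgb(0, 128, 128).
74% shade:
  R: 0 + 0 = 0 → 0
  G: 128 − 94.72 = 33.28 → 33
  B: 128 − 94.72 = 33.28 → 33
  → #002121
75% shade:
  R: 0 + 0.75×(0−0) = 0 + 0 = 0 → 0
  G: 128 − 96 = 32 → 32
  B: 128 − 96 = 32 → 32
  → #002020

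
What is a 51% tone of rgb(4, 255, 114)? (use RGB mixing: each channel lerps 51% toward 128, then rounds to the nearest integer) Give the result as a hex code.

#43be79

Lerp each channel 51% toward 128:
  R: 4 + 63.24 = 67.24 → 67
  G: 255 − 64.77 = 190.23 → 190
  B: 114 + 0.51×(128−114) = 114 + 7.14 = 121.14 → 121
rgb(67, 190, 121) = #43be79.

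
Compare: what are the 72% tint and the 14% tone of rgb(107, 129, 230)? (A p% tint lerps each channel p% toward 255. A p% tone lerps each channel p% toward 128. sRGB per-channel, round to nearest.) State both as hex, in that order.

72% tint:
  R: 107 + 106.56 = 213.56 → 214
  G: 129 + 0.72×(255−129) = 129 + 90.72 = 219.72 → 220
  B: 230 + 18 = 248 → 248
  → #d6dcf8
14% tone:
  R: 107 + 0.14×(128−107) = 107 + 2.94 = 109.94 → 110
  G: 129 − 0.14 = 128.86 → 129
  B: 230 − 14.28 = 215.72 → 216
  → #6e81d8

#d6dcf8, #6e81d8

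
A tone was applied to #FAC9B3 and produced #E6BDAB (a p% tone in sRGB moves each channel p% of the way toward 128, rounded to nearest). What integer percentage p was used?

#FAC9B3 is rgb(250, 201, 179); #E6BDAB is rgb(230, 189, 171).
On the R channel (widest range): 230 ≈ 250 + (p/100)(128 − 250), so p ≈ 100×(230 − 250)/(128 − 250) = -2000/-122 = 16.39.
p = 16 reproduces all three channels after rounding.

16%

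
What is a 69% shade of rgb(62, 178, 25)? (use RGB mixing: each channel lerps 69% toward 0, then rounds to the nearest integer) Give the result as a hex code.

Lerp each channel 69% toward 0:
  R: 62 + 0.69×(0−62) = 62 − 42.78 = 19.22 → 19
  G: 178 − 122.82 = 55.18 → 55
  B: 25 − 17.25 = 7.75 → 8
rgb(19, 55, 8) = #133708.

#133708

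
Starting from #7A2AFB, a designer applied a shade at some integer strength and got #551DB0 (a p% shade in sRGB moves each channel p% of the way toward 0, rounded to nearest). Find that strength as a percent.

30%

#7A2AFB is rgb(122, 42, 251); #551DB0 is rgb(85, 29, 176).
On the B channel (widest range): 176 ≈ 251 + (p/100)(0 − 251), so p ≈ 100×(176 − 251)/(0 − 251) = -7500/-251 = 29.88.
p = 30 reproduces all three channels after rounding.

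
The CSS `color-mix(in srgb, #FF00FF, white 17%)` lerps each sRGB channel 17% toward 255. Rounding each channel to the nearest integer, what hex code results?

#FF00FF is rgb(255, 0, 255).
Lerp each channel 17% toward 255:
  R: 255 + 0.17×(255−255) = 255 + 0 = 255 → 255
  G: 0 + 0.17×(255−0) = 0 + 43.35 = 43.35 → 43
  B: 255 + 0 = 255 → 255
rgb(255, 43, 255) = #FF2BFF.

#FF2BFF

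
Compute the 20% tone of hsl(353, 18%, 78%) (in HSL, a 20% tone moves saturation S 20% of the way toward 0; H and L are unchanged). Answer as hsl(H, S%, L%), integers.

S moves 20% from 18 toward 0: 18 − 3.6 = 14.4 → 14.
H and L are unchanged.

hsl(353, 14%, 78%)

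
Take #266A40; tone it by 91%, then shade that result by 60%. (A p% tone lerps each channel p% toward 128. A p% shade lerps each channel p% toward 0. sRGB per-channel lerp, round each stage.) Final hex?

#303231

#266A40 is rgb(38, 106, 64).
Lerp each channel 91% toward 128:
  R: 38 + 81.9 = 119.9 → 120
  G: 106 + 0.91×(128−106) = 106 + 20.02 = 126.02 → 126
  B: 64 + 58.24 = 122.24 → 122
After the tone: rgb(120, 126, 122) = #787E7A.
A 60% shade moves each channel 60% toward 0:
  R: 120 + 0.6×(0−120) = 120 − 72 = 48 → 48
  G: 126 − 75.6 = 50.4 → 50
  B: 122 + 0.6×(0−122) = 122 − 73.2 = 48.8 → 49
rgb(48, 50, 49) = #303231.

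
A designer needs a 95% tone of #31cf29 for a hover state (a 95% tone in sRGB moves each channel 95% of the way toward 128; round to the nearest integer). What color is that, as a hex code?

#7c847c

#31cf29 is rgb(49, 207, 41).
Lerp each channel 95% toward 128:
  R: 49 + 75.05 = 124.05 → 124
  G: 207 + 0.95×(128−207) = 207 − 75.05 = 131.95 → 132
  B: 41 + 82.65 = 123.65 → 124
rgb(124, 132, 124) = #7c847c.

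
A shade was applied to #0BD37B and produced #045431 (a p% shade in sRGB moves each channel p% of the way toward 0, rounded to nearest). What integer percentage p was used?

60%

#0BD37B is rgb(11, 211, 123); #045431 is rgb(4, 84, 49).
On the G channel (widest range): 84 ≈ 211 + (p/100)(0 − 211), so p ≈ 100×(84 − 211)/(0 − 211) = -12700/-211 = 60.19.
p = 60 reproduces all three channels after rounding.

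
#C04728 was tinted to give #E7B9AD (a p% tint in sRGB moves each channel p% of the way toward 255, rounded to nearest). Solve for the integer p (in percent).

#C04728 is rgb(192, 71, 40); #E7B9AD is rgb(231, 185, 173).
On the B channel (widest range): 173 ≈ 40 + (p/100)(255 − 40), so p ≈ 100×(173 − 40)/(255 − 40) = 13300/215 = 61.86.
p = 62 reproduces all three channels after rounding.

62%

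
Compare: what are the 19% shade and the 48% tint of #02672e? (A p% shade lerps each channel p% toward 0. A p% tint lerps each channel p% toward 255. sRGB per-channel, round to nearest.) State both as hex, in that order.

#025325, #7bb092

#02672e is rgb(2, 103, 46).
19% shade:
  R: 2 + 0.19×(0−2) = 2 − 0.38 = 1.62 → 2
  G: 103 − 19.57 = 83.43 → 83
  B: 46 + 0.19×(0−46) = 46 − 8.74 = 37.26 → 37
  → #025325
48% tint:
  R: 2 + 121.44 = 123.44 → 123
  G: 103 + 0.48×(255−103) = 103 + 72.96 = 175.96 → 176
  B: 46 + 100.32 = 146.32 → 146
  → #7bb092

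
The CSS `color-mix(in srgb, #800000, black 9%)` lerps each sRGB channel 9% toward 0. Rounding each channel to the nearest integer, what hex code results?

#800000 is rgb(128, 0, 0).
Lerp each channel 9% toward 0:
  R: 128 + 0.09×(0−128) = 128 − 11.52 = 116.48 → 116
  G: 0 + 0 = 0 → 0
  B: 0 + 0.09×(0−0) = 0 + 0 = 0 → 0
rgb(116, 0, 0) = #740000.

#740000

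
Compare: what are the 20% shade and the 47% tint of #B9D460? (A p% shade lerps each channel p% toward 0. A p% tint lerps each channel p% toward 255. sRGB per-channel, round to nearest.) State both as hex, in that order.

#94AA4D, #DAE8AB

#B9D460 is rgb(185, 212, 96).
20% shade:
  R: 185 + 0.2×(0−185) = 185 − 37 = 148 → 148
  G: 212 − 42.4 = 169.6 → 170
  B: 96 + 0.2×(0−96) = 96 − 19.2 = 76.8 → 77
  → #94AA4D
47% tint:
  R: 185 + 0.47×(255−185) = 185 + 32.9 = 217.9 → 218
  G: 212 + 0.47×(255−212) = 212 + 20.21 = 232.21 → 232
  B: 96 + 0.47×(255−96) = 96 + 74.73 = 170.73 → 171
  → #DAE8AB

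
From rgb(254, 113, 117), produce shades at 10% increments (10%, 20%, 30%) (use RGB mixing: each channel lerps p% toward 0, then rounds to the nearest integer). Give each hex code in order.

10%: (254 − 25.4 = 228.6→229, 113 − 11.3 = 101.7→102, 117 − 11.7 = 105.3→105) → #E56669
20%: (254 − 50.8 = 203.2→203, 113 − 22.6 = 90.4→90, 117 − 23.4 = 93.6→94) → #CB5A5E
30%: (254 − 76.2 = 177.8→178, 113 − 33.9 = 79.1→79, 117 − 35.1 = 81.9→82) → #B24F52

#E56669, #CB5A5E, #B24F52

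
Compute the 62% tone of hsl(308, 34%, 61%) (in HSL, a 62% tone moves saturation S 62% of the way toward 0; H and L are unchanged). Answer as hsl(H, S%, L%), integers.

S moves 62% from 34 toward 0: 34 − 21.08 = 12.92 → 13.
H and L are unchanged.

hsl(308, 13%, 61%)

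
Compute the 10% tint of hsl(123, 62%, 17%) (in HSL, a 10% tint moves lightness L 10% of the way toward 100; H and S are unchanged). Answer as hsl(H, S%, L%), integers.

hsl(123, 62%, 25%)

L moves 10% from 17 toward 100: 17 + 8.3 = 25.3 → 25.
H and S are unchanged.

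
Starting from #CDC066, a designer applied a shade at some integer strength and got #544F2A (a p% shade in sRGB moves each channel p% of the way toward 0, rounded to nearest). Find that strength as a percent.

59%

#CDC066 is rgb(205, 192, 102); #544F2A is rgb(84, 79, 42).
On the R channel (widest range): 84 ≈ 205 + (p/100)(0 − 205), so p ≈ 100×(84 − 205)/(0 − 205) = -12100/-205 = 59.02.
p = 59 reproduces all three channels after rounding.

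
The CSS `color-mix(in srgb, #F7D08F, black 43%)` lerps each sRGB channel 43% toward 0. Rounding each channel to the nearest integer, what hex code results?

#8D7752

#F7D08F is rgb(247, 208, 143).
A 43% shade moves each channel 43% toward 0:
  R: 247 − 106.21 = 140.79 → 141
  G: 208 − 89.44 = 118.56 → 119
  B: 143 − 61.49 = 81.51 → 82
rgb(141, 119, 82) = #8D7752.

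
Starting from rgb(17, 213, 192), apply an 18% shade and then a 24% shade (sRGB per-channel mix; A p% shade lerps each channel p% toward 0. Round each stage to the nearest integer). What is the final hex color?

#0B8577

An 18% shade moves each channel 18% toward 0:
  R: 17 + 0.18×(0−17) = 17 − 3.06 = 13.94 → 14
  G: 213 + 0.18×(0−213) = 213 − 38.34 = 174.66 → 175
  B: 192 + 0.18×(0−192) = 192 − 34.56 = 157.44 → 157
After the shade: rgb(14, 175, 157) = #0EAF9D.
A 24% shade moves each channel 24% toward 0:
  R: 14 − 3.36 = 10.64 → 11
  G: 175 + 0.24×(0−175) = 175 − 42 = 133 → 133
  B: 157 + 0.24×(0−157) = 157 − 37.68 = 119.32 → 119
rgb(11, 133, 119) = #0B8577.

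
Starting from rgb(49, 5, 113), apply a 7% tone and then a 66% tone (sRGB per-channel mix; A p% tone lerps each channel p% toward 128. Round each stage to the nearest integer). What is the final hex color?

#67597B

Per channel, c → c + 0.07(128 − c):
  R: 49 + 0.07×(128−49) = 49 + 5.53 = 54.53 → 55
  G: 5 + 8.61 = 13.61 → 14
  B: 113 + 0.07×(128−113) = 113 + 1.05 = 114.05 → 114
After the tone: rgb(55, 14, 114) = #370E72.
Per channel, c → c + 0.66(128 − c):
  R: 55 + 0.66×(128−55) = 55 + 48.18 = 103.18 → 103
  G: 14 + 0.66×(128−14) = 14 + 75.24 = 89.24 → 89
  B: 114 + 0.66×(128−114) = 114 + 9.24 = 123.24 → 123
rgb(103, 89, 123) = #67597B.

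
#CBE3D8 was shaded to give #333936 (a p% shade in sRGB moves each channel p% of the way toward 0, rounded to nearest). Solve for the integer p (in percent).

#CBE3D8 is rgb(203, 227, 216); #333936 is rgb(51, 57, 54).
On the G channel (widest range): 57 ≈ 227 + (p/100)(0 − 227), so p ≈ 100×(57 − 227)/(0 − 227) = -17000/-227 = 74.89.
p = 75 reproduces all three channels after rounding.

75%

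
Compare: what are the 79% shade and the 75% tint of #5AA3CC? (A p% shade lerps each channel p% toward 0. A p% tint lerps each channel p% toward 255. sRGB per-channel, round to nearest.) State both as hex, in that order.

#13222B, #D6E8F2

#5AA3CC is rgb(90, 163, 204).
79% shade:
  R: 90 + 0.79×(0−90) = 90 − 71.1 = 18.9 → 19
  G: 163 − 128.77 = 34.23 → 34
  B: 204 + 0.79×(0−204) = 204 − 161.16 = 42.84 → 43
  → #13222B
75% tint:
  R: 90 + 123.75 = 213.75 → 214
  G: 163 + 69 = 232 → 232
  B: 204 + 0.75×(255−204) = 204 + 38.25 = 242.25 → 242
  → #D6E8F2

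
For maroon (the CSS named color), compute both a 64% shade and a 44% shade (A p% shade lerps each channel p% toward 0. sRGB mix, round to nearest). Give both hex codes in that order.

CSS maroon is rgb(128, 0, 0).
64% shade:
  R: 128 − 81.92 = 46.08 → 46
  G: 0 + 0 = 0 → 0
  B: 0 + 0.64×(0−0) = 0 + 0 = 0 → 0
  → #2e0000
44% shade:
  R: 128 − 56.32 = 71.68 → 72
  G: 0 + 0.44×(0−0) = 0 + 0 = 0 → 0
  B: 0 + 0 = 0 → 0
  → #480000

#2e0000, #480000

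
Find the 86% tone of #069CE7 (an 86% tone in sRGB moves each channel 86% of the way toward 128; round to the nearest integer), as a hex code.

#069CE7 is rgb(6, 156, 231).
Lerp each channel 86% toward 128:
  R: 6 + 0.86×(128−6) = 6 + 104.92 = 110.92 → 111
  G: 156 + 0.86×(128−156) = 156 − 24.08 = 131.92 → 132
  B: 231 + 0.86×(128−231) = 231 − 88.58 = 142.42 → 142
rgb(111, 132, 142) = #6F848E.

#6F848E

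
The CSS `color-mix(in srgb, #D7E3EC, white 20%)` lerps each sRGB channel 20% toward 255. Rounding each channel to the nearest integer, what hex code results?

#D7E3EC is rgb(215, 227, 236).
Lerp each channel 20% toward 255:
  R: 215 + 8 = 223 → 223
  G: 227 + 5.6 = 232.6 → 233
  B: 236 + 0.2×(255−236) = 236 + 3.8 = 239.8 → 240
rgb(223, 233, 240) = #DFE9F0.

#DFE9F0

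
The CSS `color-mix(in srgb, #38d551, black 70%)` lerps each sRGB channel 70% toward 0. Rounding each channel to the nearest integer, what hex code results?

#114018

#38d551 is rgb(56, 213, 81).
A 70% shade moves each channel 70% toward 0:
  R: 56 + 0.7×(0−56) = 56 − 39.2 = 16.8 → 17
  G: 213 + 0.7×(0−213) = 213 − 149.1 = 63.9 → 64
  B: 81 − 56.7 = 24.3 → 24
rgb(17, 64, 24) = #114018.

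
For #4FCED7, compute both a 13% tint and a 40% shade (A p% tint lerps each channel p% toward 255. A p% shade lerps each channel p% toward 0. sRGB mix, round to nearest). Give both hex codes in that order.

#4FCED7 is rgb(79, 206, 215).
13% tint:
  R: 79 + 0.13×(255−79) = 79 + 22.88 = 101.88 → 102
  G: 206 + 0.13×(255−206) = 206 + 6.37 = 212.37 → 212
  B: 215 + 5.2 = 220.2 → 220
  → #66D4DC
40% shade:
  R: 79 + 0.4×(0−79) = 79 − 31.6 = 47.4 → 47
  G: 206 + 0.4×(0−206) = 206 − 82.4 = 123.6 → 124
  B: 215 + 0.4×(0−215) = 215 − 86 = 129 → 129
  → #2F7C81

#66D4DC, #2F7C81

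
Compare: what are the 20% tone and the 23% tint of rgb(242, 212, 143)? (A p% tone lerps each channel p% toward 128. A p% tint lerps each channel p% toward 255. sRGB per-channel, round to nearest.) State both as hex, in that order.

#DBC38C, #F5DEA9

20% tone:
  R: 242 − 22.8 = 219.2 → 219
  G: 212 − 16.8 = 195.2 → 195
  B: 143 − 3 = 140 → 140
  → #DBC38C
23% tint:
  R: 242 + 2.99 = 244.99 → 245
  G: 212 + 0.23×(255−212) = 212 + 9.89 = 221.89 → 222
  B: 143 + 25.76 = 168.76 → 169
  → #F5DEA9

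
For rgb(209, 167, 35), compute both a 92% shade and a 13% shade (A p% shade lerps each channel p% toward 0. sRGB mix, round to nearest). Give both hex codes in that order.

#110D03, #B6911E

92% shade:
  R: 209 − 192.28 = 16.72 → 17
  G: 167 + 0.92×(0−167) = 167 − 153.64 = 13.36 → 13
  B: 35 − 32.2 = 2.8 → 3
  → #110D03
13% shade:
  R: 209 − 27.17 = 181.83 → 182
  G: 167 − 21.71 = 145.29 → 145
  B: 35 − 4.55 = 30.45 → 30
  → #B6911E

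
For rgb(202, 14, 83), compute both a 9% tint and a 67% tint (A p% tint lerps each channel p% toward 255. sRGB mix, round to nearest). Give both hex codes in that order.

#CF2462, #EEAFC6

9% tint:
  R: 202 + 0.09×(255−202) = 202 + 4.77 = 206.77 → 207
  G: 14 + 21.69 = 35.69 → 36
  B: 83 + 0.09×(255−83) = 83 + 15.48 = 98.48 → 98
  → #CF2462
67% tint:
  R: 202 + 0.67×(255−202) = 202 + 35.51 = 237.51 → 238
  G: 14 + 161.47 = 175.47 → 175
  B: 83 + 0.67×(255−83) = 83 + 115.24 = 198.24 → 198
  → #EEAFC6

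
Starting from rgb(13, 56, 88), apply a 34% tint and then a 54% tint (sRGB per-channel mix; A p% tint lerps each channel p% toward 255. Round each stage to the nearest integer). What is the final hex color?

Per channel, c → c + 0.34(255 − c):
  R: 13 + 82.28 = 95.28 → 95
  G: 56 + 0.34×(255−56) = 56 + 67.66 = 123.66 → 124
  B: 88 + 0.34×(255−88) = 88 + 56.78 = 144.78 → 145
After the tint: rgb(95, 124, 145) = #5f7c91.
A 54% tint moves each channel 54% toward 255:
  R: 95 + 86.4 = 181.4 → 181
  G: 124 + 0.54×(255−124) = 124 + 70.74 = 194.74 → 195
  B: 145 + 0.54×(255−145) = 145 + 59.4 = 204.4 → 204
rgb(181, 195, 204) = #b5c3cc.

#b5c3cc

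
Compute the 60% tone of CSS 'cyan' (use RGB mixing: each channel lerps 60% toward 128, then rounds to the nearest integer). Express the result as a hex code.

CSS cyan is rgb(0, 255, 255).
Lerp each channel 60% toward 128:
  R: 0 + 0.6×(128−0) = 0 + 76.8 = 76.8 → 77
  G: 255 − 76.2 = 178.8 → 179
  B: 255 + 0.6×(128−255) = 255 − 76.2 = 178.8 → 179
rgb(77, 179, 179) = #4db3b3.

#4db3b3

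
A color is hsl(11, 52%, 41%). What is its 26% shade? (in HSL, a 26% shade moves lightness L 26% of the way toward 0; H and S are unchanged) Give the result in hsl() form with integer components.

L moves 26% from 41 toward 0: 41 − 10.66 = 30.34 → 30.
H and S are unchanged.

hsl(11, 52%, 30%)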